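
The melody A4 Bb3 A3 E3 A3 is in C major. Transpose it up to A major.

F#5 G4 F#4 C#4 F#4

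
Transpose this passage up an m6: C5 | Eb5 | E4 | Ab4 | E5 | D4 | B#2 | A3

Ab5 Cb6 C5 Fb5 C6 Bb4 G#3 F4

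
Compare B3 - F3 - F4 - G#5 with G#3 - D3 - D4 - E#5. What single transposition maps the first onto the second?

From B3 to G#3 is 3 letter names — a third of some quality.
G#3 to B3 is 3 semitones, which makes it a minor third; the second version is lower, so the direction is down.
Checking another pair — G#5 → E#5 — gives the same interval.

down a minor third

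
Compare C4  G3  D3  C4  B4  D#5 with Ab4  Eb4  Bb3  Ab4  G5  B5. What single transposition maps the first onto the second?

up a minor sixth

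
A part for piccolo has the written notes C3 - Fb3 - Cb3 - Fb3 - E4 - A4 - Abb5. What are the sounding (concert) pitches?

C4 Fb4 Cb4 Fb4 E5 A5 Abb6

The piccolo sounds a perfect octave above written, so transpose each written note up a perfect octave.
C3 gives C4
Fb3 gives Fb4
Cb3 gives Cb4
Fb3 gives Fb4
E4 gives E5
A4 gives A5
Abb5 gives Abb6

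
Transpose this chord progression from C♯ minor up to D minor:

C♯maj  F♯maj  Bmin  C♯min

Dmaj Gmaj Cmin Dmin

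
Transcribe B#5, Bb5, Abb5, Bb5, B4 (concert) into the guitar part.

Written C4 sounds as C3 on the guitar, so concert pitches are written a perfect octave up.
B#5 → B#6
Bb5 → Bb6
Abb5 → Abb6
Bb5 → Bb6
B4 → B5

B#6 Bb6 Abb6 Bb6 B5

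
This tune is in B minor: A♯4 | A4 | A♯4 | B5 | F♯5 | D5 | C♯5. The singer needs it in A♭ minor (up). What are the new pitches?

G5 Gb5 G5 Ab6 Eb6 Cb6 Bb5

From B up to A♭ is a diminished seventh; apply that to each pitch.
A#4 becomes G5
A4 becomes Gb5
A#4 becomes G5
B5 becomes Ab6
F#5 becomes Eb6
D5 becomes Cb6
C#5 becomes Bb5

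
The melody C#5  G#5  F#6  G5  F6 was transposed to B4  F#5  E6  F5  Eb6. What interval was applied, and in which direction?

From C#5 to B4 is 2 letter names — a second of some quality.
B4 to C#5 is 2 semitones, which makes it a major second; the second version is lower, so the direction is down.
Checking another pair — F6 → Eb6 — gives the same interval.

down a major second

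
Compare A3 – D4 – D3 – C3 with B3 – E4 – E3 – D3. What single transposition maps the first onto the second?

up a major second

From A3 to B3 is 2 letter names — a second of some quality.
A3 to B3 is 2 semitones, which makes it a major second; the second version is higher, so the direction is up.
Checking another pair — C3 → D3 — gives the same interval.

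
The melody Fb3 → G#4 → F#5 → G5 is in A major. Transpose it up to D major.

A major to D major up is a perfect fourth, so every note moves up by that interval.
Fb3 becomes Bbb3
G#4 becomes C#5
F#5 becomes B5
G5 becomes C6

Bbb3 C#5 B5 C6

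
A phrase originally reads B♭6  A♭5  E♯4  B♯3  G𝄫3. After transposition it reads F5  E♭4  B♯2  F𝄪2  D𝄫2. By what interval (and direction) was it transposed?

down a perfect eleventh

Take the first pair: Bb6 → F5. B to F spans 11 letter names, so the interval is some kind of eleventh.
F5 to Bb6 is 17 semitones, which makes it a perfect eleventh; the second version is lower, so the direction is down.
Checking another pair — Gbb3 → Dbb2 — gives the same interval.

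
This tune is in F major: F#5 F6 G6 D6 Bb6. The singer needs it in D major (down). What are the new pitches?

From F down to D is a minor third; apply that to each pitch.
F#5 becomes D#5
F6 becomes D6
G6 becomes E6
D6 becomes B5
Bb6 becomes G6

D#5 D6 E6 B5 G6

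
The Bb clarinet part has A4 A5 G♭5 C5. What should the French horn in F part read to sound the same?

First find concert pitch: the Bb clarinet sounds a major second below written, so A4 A5 G♭5 C5 sounds G4 G5 Fb5 Bb4.
Then write for French horn in F: it sounds a perfect fifth below written, so the part must be a perfect fifth above concert.
G4 → D5
G5 → D6
Fb5 → Cb6
Bb4 → F5

D5 D6 Cb6 F5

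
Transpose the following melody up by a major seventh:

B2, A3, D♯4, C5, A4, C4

B2 -> A#3
A3 -> G#4
D#4 -> C##5
C5 -> B5
A4 -> G#5
C4 -> B4

A#3 G#4 C##5 B5 G#5 B4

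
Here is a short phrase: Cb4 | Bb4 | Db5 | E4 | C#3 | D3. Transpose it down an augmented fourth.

Cb4 to Gbb3
Bb4 to Fb4
Db5 to Abb4
E4 to Bb3
C#3 to G2
D3 to Ab2

Gbb3 Fb4 Abb4 Bb3 G2 Ab2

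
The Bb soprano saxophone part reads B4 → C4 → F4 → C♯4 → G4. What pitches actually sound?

A4 Bb3 Eb4 B3 F4

Written C4 on the Bb soprano saxophone sounds as Bb3, a major second lower; apply that shift to every note.
B4 to A4
C4 to Bb3
F4 to Eb4
C#4 to B3
G4 to F4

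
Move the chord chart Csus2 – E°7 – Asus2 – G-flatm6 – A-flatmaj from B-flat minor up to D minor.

B-flat minor up to D minor is a major third; each chord root moves by that interval while the quality stays the same.
Csus2: root C up a major third → E, giving Esus2.
E°7: root E up a major third → G#, giving G#°7.
Asus2: root A up a major third → C#, giving C#sus2.
G-flatm6: root G-flat up a major third → Bb, giving Bbm6.
A-flatmaj: root A-flat up a major third → C, giving Cmaj.

Esus2 G#°7 C#sus2 Bbm6 Cmaj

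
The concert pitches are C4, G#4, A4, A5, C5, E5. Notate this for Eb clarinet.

A3 E#4 F#4 F#5 A4 C#5

Written C4 sounds as Eb4 on the Eb clarinet, so concert pitches are written a minor third down.
C4 -> A3
G#4 -> E#4
A4 -> F#4
A5 -> F#5
C5 -> A4
E5 -> C#5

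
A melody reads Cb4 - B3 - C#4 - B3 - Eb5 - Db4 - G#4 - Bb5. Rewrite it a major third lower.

Cb4 -> Abb3
B3 -> G3
C#4 -> A3
B3 -> G3
Eb5 -> Cb5
Db4 -> Bbb3
G#4 -> E4
Bb5 -> Gb5

Abb3 G3 A3 G3 Cb5 Bbb3 E4 Gb5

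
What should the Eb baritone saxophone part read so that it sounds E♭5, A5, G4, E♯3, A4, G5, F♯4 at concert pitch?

C7 F#7 E6 C##5 F#6 E7 D#6

The Eb baritone saxophone sounds a major thirteenth below written, so the written part must be a major thirteenth above concert — transpose each note up.
Eb5 to C7
A5 to F#7
G4 to E6
E#3 to C##5
A4 to F#6
G5 to E7
F#4 to D#6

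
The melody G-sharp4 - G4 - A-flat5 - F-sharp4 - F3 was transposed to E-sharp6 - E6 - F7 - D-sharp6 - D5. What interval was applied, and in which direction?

Take the first pair: G#4 → E#6. G to E spans 13 letter names, so the interval is some kind of thirteenth.
G#4 to E#6 is 21 semitones, which makes it a major thirteenth; the second version is higher, so the direction is up.
Checking another pair — F3 → D5 — gives the same interval.

up a major thirteenth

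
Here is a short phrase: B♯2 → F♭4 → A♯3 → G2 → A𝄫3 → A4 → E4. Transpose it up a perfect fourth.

B#2 -> E#3
Fb4 -> Bbb4
A#3 -> D#4
G2 -> C3
Abb3 -> Dbb4
A4 -> D5
E4 -> A4

E#3 Bbb4 D#4 C3 Dbb4 D5 A4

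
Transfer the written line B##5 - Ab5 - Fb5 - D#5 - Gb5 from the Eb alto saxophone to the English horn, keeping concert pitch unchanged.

First find concert pitch: the Eb alto saxophone sounds a major sixth below written, so B##5 Ab5 Fb5 D#5 Gb5 sounds D##5 Cb5 Abb4 F#4 Bbb4.
Then write for English horn: it sounds a perfect fifth below written, so the part must be a perfect fifth above concert.
D##5 → A##5
Cb5 → Gb5
Abb4 → Ebb5
F#4 → C#5
Bbb4 → Fb5

A##5 Gb5 Ebb5 C#5 Fb5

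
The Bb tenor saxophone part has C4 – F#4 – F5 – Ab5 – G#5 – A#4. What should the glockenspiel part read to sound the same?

First find concert pitch: the Bb tenor saxophone sounds a major ninth below written, so C4 F#4 F5 Ab5 G#5 A#4 sounds Bb2 E3 Eb4 Gb4 F#4 G#3.
Then write for glockenspiel: it sounds a perfect fifteenth above written, so the part must be a perfect fifteenth below concert.
Bb2 → Bb0
E3 → E1
Eb4 → Eb2
Gb4 → Gb2
F#4 → F#2
G#3 → G#1

Bb0 E1 Eb2 Gb2 F#2 G#1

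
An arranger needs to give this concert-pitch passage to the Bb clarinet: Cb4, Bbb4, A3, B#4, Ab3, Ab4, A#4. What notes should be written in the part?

Db4 Cb5 B3 C##5 Bb3 Bb4 B#4

The Bb clarinet sounds a major second below written, so the written part must be a major second above concert — transpose each note up.
Cb4 to Db4
Bbb4 to Cb5
A3 to B3
B#4 to C##5
Ab3 to Bb3
Ab4 to Bb4
A#4 to B#4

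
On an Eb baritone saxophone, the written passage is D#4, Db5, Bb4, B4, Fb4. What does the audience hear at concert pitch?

F#2 Fb3 Db3 D3 Abb2

Written C4 on the Eb baritone saxophone sounds as Eb2, a major thirteenth lower; apply that shift to every note.
D#4 gives F#2
Db5 gives Fb3
Bb4 gives Db3
B4 gives D3
Fb4 gives Abb2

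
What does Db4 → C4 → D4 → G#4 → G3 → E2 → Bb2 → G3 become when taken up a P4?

Db4 gives Gb4
C4 gives F4
D4 gives G4
G#4 gives C#5
G3 gives C4
E2 gives A2
Bb2 gives Eb3
G3 gives C4

Gb4 F4 G4 C#5 C4 A2 Eb3 C4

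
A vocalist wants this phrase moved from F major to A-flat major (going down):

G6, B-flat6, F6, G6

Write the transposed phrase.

Bb5 Db6 Ab5 Bb5

F major to A-flat major down is a major sixth, so every note moves down by that interval.
G6 gives Bb5
Bb6 gives Db6
F6 gives Ab5
G6 gives Bb5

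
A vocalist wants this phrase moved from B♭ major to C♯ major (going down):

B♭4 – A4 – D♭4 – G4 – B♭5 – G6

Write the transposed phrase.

C#4 B#3 E3 A#3 C#5 A#5

From B♭ down to C♯ is a diminished seventh; apply that to each pitch.
Bb4 -> C#4
A4 -> B#3
Db4 -> E3
G4 -> A#3
Bb5 -> C#5
G6 -> A#5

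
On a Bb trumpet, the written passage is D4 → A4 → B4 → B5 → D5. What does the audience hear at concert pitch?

Written C4 on the Bb trumpet sounds as Bb3, a major second lower; apply that shift to every note.
D4 gives C4
A4 gives G4
B4 gives A4
B5 gives A5
D5 gives C5

C4 G4 A4 A5 C5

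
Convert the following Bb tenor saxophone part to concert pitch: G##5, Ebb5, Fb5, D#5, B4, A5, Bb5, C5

The Bb tenor saxophone sounds a major ninth below written, so transpose each written note down a major ninth.
G##5 becomes F##4
Ebb5 becomes Dbb4
Fb5 becomes Ebb4
D#5 becomes C#4
B4 becomes A3
A5 becomes G4
Bb5 becomes Ab4
C5 becomes Bb3

F##4 Dbb4 Ebb4 C#4 A3 G4 Ab4 Bb3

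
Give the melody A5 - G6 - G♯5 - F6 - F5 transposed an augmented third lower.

Fb5 Ebb6 Eb5 Dbb6 Dbb5

A5 becomes Fb5
G6 becomes Ebb6
G#5 becomes Eb5
F6 becomes Dbb6
F5 becomes Dbb5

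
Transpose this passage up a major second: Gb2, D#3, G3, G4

Gb2 becomes Ab2
D#3 becomes E#3
G3 becomes A3
G4 becomes A4

Ab2 E#3 A3 A4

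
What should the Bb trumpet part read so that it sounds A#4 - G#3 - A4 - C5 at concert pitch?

The Bb trumpet sounds a major second below written, so the written part must be a major second above concert — transpose each note up.
A#4 becomes B#4
G#3 becomes A#3
A4 becomes B4
C5 becomes D5

B#4 A#3 B4 D5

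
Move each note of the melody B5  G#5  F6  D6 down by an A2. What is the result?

B5 down an augmented second is Ab5.
An augmented second down from G#5 gives F5.
F6 down an augmented second is Ebb6.
D6 down an augmented second is Cb6.

Ab5 F5 Ebb6 Cb6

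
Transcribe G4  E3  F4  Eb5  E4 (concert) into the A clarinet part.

Bb4 G3 Ab4 Gb5 G4

Written C4 sounds as A3 on the A clarinet, so concert pitches are written a minor third up.
G4 gives Bb4
E3 gives G3
F4 gives Ab4
Eb5 gives Gb5
E4 gives G4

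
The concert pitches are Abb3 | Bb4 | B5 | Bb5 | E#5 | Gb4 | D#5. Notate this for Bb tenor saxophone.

Bbb4 C6 C#7 C7 F##6 Ab5 E#6

Written C4 sounds as Bb2 on the Bb tenor saxophone, so concert pitches are written a major ninth up.
Abb3 becomes Bbb4
Bb4 becomes C6
B5 becomes C#7
Bb5 becomes C7
E#5 becomes F##6
Gb4 becomes Ab5
D#5 becomes E#6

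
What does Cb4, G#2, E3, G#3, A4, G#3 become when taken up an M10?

Eb5 B#3 G#4 B#4 C#6 B#4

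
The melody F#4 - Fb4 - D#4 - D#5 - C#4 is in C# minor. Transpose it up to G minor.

C5 Cbb5 A4 A5 G4

From C# up to G is a diminished fifth; apply that to each pitch.
F#4 to C5
Fb4 to Cbb5
D#4 to A4
D#5 to A5
C#4 to G4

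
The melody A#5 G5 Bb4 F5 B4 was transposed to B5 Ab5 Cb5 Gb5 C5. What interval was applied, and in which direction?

From A#5 to B5 is 2 letter names — a second of some quality.
A#5 to B5 is 1 semitone, which makes it a minor second; the second version is higher, so the direction is up.
Checking another pair — B4 → C5 — gives the same interval.

up a minor second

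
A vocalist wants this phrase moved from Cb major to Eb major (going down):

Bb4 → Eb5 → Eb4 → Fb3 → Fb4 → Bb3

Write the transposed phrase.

D4 G4 G3 Ab2 Ab3 D3

Cb major to Eb major down is a minor sixth, so every note moves down by that interval.
Bb4 -> D4
Eb5 -> G4
Eb4 -> G3
Fb3 -> Ab2
Fb4 -> Ab3
Bb3 -> D3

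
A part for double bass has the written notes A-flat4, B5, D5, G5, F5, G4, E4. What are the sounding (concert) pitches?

Written C4 on the double bass sounds as C3, a perfect octave lower; apply that shift to every note.
Ab4 → Ab3
B5 → B4
D5 → D4
G5 → G4
F5 → F4
G4 → G3
E4 → E3

Ab3 B4 D4 G4 F4 G3 E3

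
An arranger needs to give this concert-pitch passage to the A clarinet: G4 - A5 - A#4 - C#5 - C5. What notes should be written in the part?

The A clarinet sounds a minor third below written, so the written part must be a minor third above concert — transpose each note up.
G4 -> Bb4
A5 -> C6
A#4 -> C#5
C#5 -> E5
C5 -> Eb5

Bb4 C6 C#5 E5 Eb5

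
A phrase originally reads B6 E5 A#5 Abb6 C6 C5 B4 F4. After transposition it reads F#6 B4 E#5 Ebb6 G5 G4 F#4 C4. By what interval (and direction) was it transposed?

down a perfect fourth

From B6 to F#6 is 4 letter names — a fourth of some quality.
F#6 to B6 is 5 semitones, which makes it a perfect fourth; the second version is lower, so the direction is down.
Checking another pair — F4 → C4 — gives the same interval.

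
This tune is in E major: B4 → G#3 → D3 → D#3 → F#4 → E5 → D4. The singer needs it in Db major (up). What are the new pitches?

Ab5 F4 Cb4 C4 Eb5 Db6 Cb5

E major to Db major up is a diminished seventh, so every note moves up by that interval.
B4 gives Ab5
G#3 gives F4
D3 gives Cb4
D#3 gives C4
F#4 gives Eb5
E5 gives Db6
D4 gives Cb5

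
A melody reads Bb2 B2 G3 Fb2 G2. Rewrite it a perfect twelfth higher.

Bb2 to F4
B2 to F#4
G3 to D5
Fb2 to Cb4
G2 to D4

F4 F#4 D5 Cb4 D4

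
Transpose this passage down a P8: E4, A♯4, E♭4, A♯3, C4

E3 A#3 Eb3 A#2 C3

E4 to E3
A#4 to A#3
Eb4 to Eb3
A#3 to A#2
C4 to C3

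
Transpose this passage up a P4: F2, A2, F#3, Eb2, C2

Bb2 D3 B3 Ab2 F2

F2: a fourth up reaches B, and 5 semitones makes it Bb2.
A2: a fourth up reaches D, and 5 semitones makes it D3.
F#3: a fourth up reaches B, and 5 semitones makes it B3.
Eb2: a fourth up reaches A, and 5 semitones makes it Ab2.
C2 up a perfect fourth is F2.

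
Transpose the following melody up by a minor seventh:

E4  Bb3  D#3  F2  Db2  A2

D5 Ab4 C#4 Eb3 Cb3 G3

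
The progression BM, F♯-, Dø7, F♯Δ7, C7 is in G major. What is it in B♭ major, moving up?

G major up to B♭ major is a minor third; each chord root moves by that interval while the quality stays the same.
BM: root B up a minor third → D, giving DM.
F♯-: root F♯ up a minor third → A, giving A-.
Dø7: root D up a minor third → F, giving Fø7.
F♯Δ7: root F♯ up a minor third → A, giving AΔ7.
C7: root C up a minor third → Eb, giving Eb7.

DM A- Fø7 AΔ7 Eb7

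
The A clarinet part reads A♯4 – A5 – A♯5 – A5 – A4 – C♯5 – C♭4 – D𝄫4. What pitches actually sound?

Written C4 on the A clarinet sounds as A3, a minor third lower; apply that shift to every note.
A#4 to F##4
A5 to F#5
A#5 to F##5
A5 to F#5
A4 to F#4
C#5 to A#4
Cb4 to Ab3
Dbb4 to Bbb3

F##4 F#5 F##5 F#5 F#4 A#4 Ab3 Bbb3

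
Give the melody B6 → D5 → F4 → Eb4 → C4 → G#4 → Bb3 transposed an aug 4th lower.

F6 Ab4 Cb4 Bbb3 Gb3 D4 Fb3

B6 to F6
D5 to Ab4
F4 to Cb4
Eb4 to Bbb3
C4 to Gb3
G#4 to D4
Bb3 to Fb3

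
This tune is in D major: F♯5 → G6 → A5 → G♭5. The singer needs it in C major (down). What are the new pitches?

From D down to C is a major second; apply that to each pitch.
F#5 becomes E5
G6 becomes F6
A5 becomes G5
Gb5 becomes Fb5

E5 F6 G5 Fb5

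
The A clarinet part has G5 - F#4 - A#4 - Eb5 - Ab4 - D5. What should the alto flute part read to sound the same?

A5 G#4 B#4 F5 Bb4 E5

First find concert pitch: the A clarinet sounds a minor third below written, so G5 F#4 A#4 Eb5 Ab4 D5 sounds E5 D#4 F##4 C5 F4 B4.
Then write for alto flute: it sounds a perfect fourth below written, so the part must be a perfect fourth above concert.
E5 → A5
D#4 → G#4
F##4 → B#4
C5 → F5
F4 → Bb4
B4 → E5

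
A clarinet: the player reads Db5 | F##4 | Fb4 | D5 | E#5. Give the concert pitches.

Bb4 D##4 Db4 B4 C##5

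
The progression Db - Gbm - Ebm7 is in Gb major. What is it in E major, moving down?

B Em C#m7

Gb major down to E major is a diminished third; each chord root moves by that interval while the quality stays the same.
Db: root Db down a diminished third → B, giving B.
Gbm: root Gb down a diminished third → E, giving Em.
Ebm7: root Eb down a diminished third → C#, giving C#m7.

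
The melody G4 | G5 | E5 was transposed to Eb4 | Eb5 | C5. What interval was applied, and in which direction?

From G4 to Eb4 is 3 letter names — a third of some quality.
Eb4 to G4 is 4 semitones, which makes it a major third; the second version is lower, so the direction is down.
Checking another pair — E5 → C5 — gives the same interval.

down a major third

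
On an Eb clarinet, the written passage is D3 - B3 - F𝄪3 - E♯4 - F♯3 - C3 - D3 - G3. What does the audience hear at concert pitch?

The Eb clarinet sounds a minor third above written, so transpose each written note up a minor third.
D3 to F3
B3 to D4
F##3 to A#3
E#4 to G#4
F#3 to A3
C3 to Eb3
D3 to F3
G3 to Bb3

F3 D4 A#3 G#4 A3 Eb3 F3 Bb3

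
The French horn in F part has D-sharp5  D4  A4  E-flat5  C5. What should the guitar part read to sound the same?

First find concert pitch: the French horn in F sounds a perfect fifth below written, so D-sharp5 D4 A4 E-flat5 C5 sounds G#4 G3 D4 Ab4 F4.
Then write for guitar: it sounds a perfect octave below written, so the part must be a perfect octave above concert.
G#4 → G#5
G3 → G4
D4 → D5
Ab4 → Ab5
F4 → F5

G#5 G4 D5 Ab5 F5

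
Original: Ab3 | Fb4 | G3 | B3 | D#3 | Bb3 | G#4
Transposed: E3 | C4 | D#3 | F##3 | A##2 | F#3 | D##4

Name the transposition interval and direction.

Take the first pair: Ab3 → E3. A to E spans 4 letter names, so the interval is some kind of fourth.
E3 to Ab3 is 4 semitones, which makes it a diminished fourth; the second version is lower, so the direction is down.
Checking another pair — G#4 → D##4 — gives the same interval.

down a diminished fourth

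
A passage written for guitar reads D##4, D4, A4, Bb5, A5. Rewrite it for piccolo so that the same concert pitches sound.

D##2 D2 A2 Bb3 A3

First find concert pitch: the guitar sounds a perfect octave below written, so D##4 D4 A4 Bb5 A5 sounds D##3 D3 A3 Bb4 A4.
Then write for piccolo: it sounds a perfect octave above written, so the part must be a perfect octave below concert.
D##3 → D##2
D3 → D2
A3 → A2
Bb4 → Bb3
A4 → A3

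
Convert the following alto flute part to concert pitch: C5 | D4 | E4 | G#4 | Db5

G4 A3 B3 D#4 Ab4

Written C4 on the alto flute sounds as G3, a perfect fourth lower; apply that shift to every note.
C5 to G4
D4 to A3
E4 to B3
G#4 to D#4
Db5 to Ab4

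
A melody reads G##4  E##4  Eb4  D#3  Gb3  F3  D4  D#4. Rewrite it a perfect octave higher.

G##5 E##5 Eb5 D#4 Gb4 F4 D5 D#5

G##4 becomes G##5
E##4 becomes E##5
Eb4 becomes Eb5
D#3 becomes D#4
Gb3 becomes Gb4
F3 becomes F4
D4 becomes D5
D#4 becomes D#5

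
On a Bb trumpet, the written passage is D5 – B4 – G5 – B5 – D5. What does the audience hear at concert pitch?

The Bb trumpet sounds a major second below written, so transpose each written note down a major second.
D5 gives C5
B4 gives A4
G5 gives F5
B5 gives A5
D5 gives C5

C5 A4 F5 A5 C5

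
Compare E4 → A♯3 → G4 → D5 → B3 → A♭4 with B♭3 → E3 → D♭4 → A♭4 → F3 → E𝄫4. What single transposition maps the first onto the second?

down an augmented fourth

Take the first pair: E4 → Bb3. E to B spans 4 letter names, so the interval is some kind of fourth.
Bb3 to E4 is 6 semitones, which makes it an augmented fourth; the second version is lower, so the direction is down.
Checking another pair — Ab4 → Ebb4 — gives the same interval.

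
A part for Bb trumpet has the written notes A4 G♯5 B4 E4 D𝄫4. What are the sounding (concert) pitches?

G4 F#5 A4 D4 Cbb4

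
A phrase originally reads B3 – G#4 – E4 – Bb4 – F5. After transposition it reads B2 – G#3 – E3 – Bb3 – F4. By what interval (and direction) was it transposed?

From B3 to B2 is 8 letter names — an octave of some quality.
B2 to B3 is 12 semitones, which makes it a perfect octave; the second version is lower, so the direction is down.
Checking another pair — F5 → F4 — gives the same interval.

down a perfect octave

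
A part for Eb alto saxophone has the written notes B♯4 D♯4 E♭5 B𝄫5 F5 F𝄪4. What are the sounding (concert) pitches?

The Eb alto saxophone sounds a major sixth below written, so transpose each written note down a major sixth.
B#4 becomes D#4
D#4 becomes F#3
Eb5 becomes Gb4
Bbb5 becomes Dbb5
F5 becomes Ab4
F##4 becomes A#3

D#4 F#3 Gb4 Dbb5 Ab4 A#3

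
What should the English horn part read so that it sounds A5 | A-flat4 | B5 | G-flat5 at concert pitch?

Written C4 sounds as F3 on the English horn, so concert pitches are written a perfect fifth up.
A5 to E6
Ab4 to Eb5
B5 to F#6
Gb5 to Db6

E6 Eb5 F#6 Db6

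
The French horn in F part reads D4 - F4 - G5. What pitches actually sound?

G3 Bb3 C5

The French horn in F sounds a perfect fifth below written, so transpose each written note down a perfect fifth.
D4 becomes G3
F4 becomes Bb3
G5 becomes C5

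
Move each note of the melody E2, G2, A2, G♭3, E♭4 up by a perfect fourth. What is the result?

A2 C3 D3 Cb4 Ab4

A perfect fourth up from E2 gives A2.
G2 up a perfect fourth is C3.
A2: a fourth up reaches D, and 5 semitones makes it D3.
Gb3: a fourth up reaches C, and 5 semitones makes it Cb4.
Eb4 up a perfect fourth is Ab4.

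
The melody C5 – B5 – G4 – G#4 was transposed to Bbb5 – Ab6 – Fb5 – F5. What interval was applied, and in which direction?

up a diminished seventh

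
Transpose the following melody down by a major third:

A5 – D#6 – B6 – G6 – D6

A5: a third down reaches F, and 4 semitones makes it F5.
D#6 down a major third is B5.
A major third down from B6 gives G6.
G6: a third down reaches E, and 4 semitones makes it Eb6.
A major third down from D6 gives Bb5.

F5 B5 G6 Eb6 Bb5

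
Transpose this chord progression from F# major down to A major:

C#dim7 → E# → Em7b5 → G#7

F# major down to A major is a major sixth; each chord root moves by that interval while the quality stays the same.
C#dim7: root C# down a major sixth → E, giving Edim7.
E#: root E# down a major sixth → G#, giving G#.
Em7b5: root E down a major sixth → G, giving Gm7b5.
G#7: root G# down a major sixth → B, giving B7.

Edim7 G# Gm7b5 B7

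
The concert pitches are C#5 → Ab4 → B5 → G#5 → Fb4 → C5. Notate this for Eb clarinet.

A#4 F4 G#5 E#5 Db4 A4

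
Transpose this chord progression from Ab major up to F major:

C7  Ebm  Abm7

A7 Cm Fm7

Ab major up to F major is a major sixth; each chord root moves by that interval while the quality stays the same.
C7: root C up a major sixth → A, giving A7.
Ebm: root Eb up a major sixth → C, giving Cm.
Abm7: root Ab up a major sixth → F, giving Fm7.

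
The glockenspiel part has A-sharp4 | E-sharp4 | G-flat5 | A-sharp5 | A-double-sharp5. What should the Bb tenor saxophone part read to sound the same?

B#7 F##7 Ab8 B#8 B##8

First find concert pitch: the glockenspiel sounds a perfect fifteenth above written, so A-sharp4 E-sharp4 G-flat5 A-sharp5 A-double-sharp5 sounds A#6 E#6 Gb7 A#7 A##7.
Then write for Bb tenor saxophone: it sounds a major ninth below written, so the part must be a major ninth above concert.
A#6 → B#7
E#6 → F##7
Gb7 → Ab8
A#7 → B#8
A##7 → B##8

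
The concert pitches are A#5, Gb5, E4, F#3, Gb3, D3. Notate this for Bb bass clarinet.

B#6 Ab6 F#5 G#4 Ab4 E4

Written C4 sounds as Bb2 on the Bb bass clarinet, so concert pitches are written a major ninth up.
A#5 → B#6
Gb5 → Ab6
E4 → F#5
F#3 → G#4
Gb3 → Ab4
D3 → E4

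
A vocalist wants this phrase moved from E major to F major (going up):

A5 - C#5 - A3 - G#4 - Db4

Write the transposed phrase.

E major to F major up is a minor second, so every note moves up by that interval.
A5 becomes Bb5
C#5 becomes D5
A3 becomes Bb3
G#4 becomes A4
Db4 becomes Ebb4

Bb5 D5 Bb3 A4 Ebb4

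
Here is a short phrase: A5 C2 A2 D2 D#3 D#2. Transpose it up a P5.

E6 G2 E3 A2 A#3 A#2

A5: a fifth up reaches E, and 7 semitones makes it E6.
C2 up a perfect fifth is G2.
A2: a fifth up reaches E, and 7 semitones makes it E3.
A perfect fifth up from D2 gives A2.
D#3: a fifth up reaches A, and 7 semitones makes it A#3.
D#2: a fifth up reaches A, and 7 semitones makes it A#2.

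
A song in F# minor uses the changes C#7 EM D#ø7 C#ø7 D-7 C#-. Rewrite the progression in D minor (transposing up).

F# minor up to D minor is a minor sixth; each chord root moves by that interval while the quality stays the same.
C#7: root C# up a minor sixth → A, giving A7.
EM: root E up a minor sixth → C, giving CM.
D#ø7: root D# up a minor sixth → B, giving Bø7.
C#ø7: root C# up a minor sixth → A, giving Aø7.
D-7: root D up a minor sixth → Bb, giving Bb-7.
C#-: root C# up a minor sixth → A, giving A-.

A7 CM Bø7 Aø7 Bb-7 A-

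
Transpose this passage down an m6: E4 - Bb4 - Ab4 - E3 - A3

E4 → G#3
Bb4 → D4
Ab4 → C4
E3 → G#2
A3 → C#3

G#3 D4 C4 G#2 C#3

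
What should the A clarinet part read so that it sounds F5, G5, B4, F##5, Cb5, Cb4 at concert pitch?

Ab5 Bb5 D5 A#5 Ebb5 Ebb4

Written C4 sounds as A3 on the A clarinet, so concert pitches are written a minor third up.
F5 to Ab5
G5 to Bb5
B4 to D5
F##5 to A#5
Cb5 to Ebb5
Cb4 to Ebb4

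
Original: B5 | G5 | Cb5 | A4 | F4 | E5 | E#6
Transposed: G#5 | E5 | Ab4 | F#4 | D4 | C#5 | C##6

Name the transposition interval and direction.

down a minor third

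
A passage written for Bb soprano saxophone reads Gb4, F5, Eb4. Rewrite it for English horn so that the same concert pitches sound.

Cb5 Bb5 Ab4

First find concert pitch: the Bb soprano saxophone sounds a major second below written, so Gb4 F5 Eb4 sounds Fb4 Eb5 Db4.
Then write for English horn: it sounds a perfect fifth below written, so the part must be a perfect fifth above concert.
Fb4 → Cb5
Eb5 → Bb5
Db4 → Ab4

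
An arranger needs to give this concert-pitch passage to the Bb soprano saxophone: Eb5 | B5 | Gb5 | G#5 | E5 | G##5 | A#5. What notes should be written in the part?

F5 C#6 Ab5 A#5 F#5 A##5 B#5

The Bb soprano saxophone sounds a major second below written, so the written part must be a major second above concert — transpose each note up.
Eb5 → F5
B5 → C#6
Gb5 → Ab5
G#5 → A#5
E5 → F#5
G##5 → A##5
A#5 → B#5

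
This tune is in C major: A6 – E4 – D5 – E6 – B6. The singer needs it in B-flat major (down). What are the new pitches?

G6 D4 C5 D6 A6

C major to B-flat major down is a major second, so every note moves down by that interval.
A6 to G6
E4 to D4
D5 to C5
E6 to D6
B6 to A6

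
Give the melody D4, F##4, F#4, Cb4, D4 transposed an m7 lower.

E3 G##3 G#3 Db3 E3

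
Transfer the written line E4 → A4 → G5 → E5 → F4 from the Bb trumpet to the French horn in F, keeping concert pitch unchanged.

First find concert pitch: the Bb trumpet sounds a major second below written, so E4 A4 G5 E5 F4 sounds D4 G4 F5 D5 Eb4.
Then write for French horn in F: it sounds a perfect fifth below written, so the part must be a perfect fifth above concert.
D4 → A4
G4 → D5
F5 → C6
D5 → A5
Eb4 → Bb4

A4 D5 C6 A5 Bb4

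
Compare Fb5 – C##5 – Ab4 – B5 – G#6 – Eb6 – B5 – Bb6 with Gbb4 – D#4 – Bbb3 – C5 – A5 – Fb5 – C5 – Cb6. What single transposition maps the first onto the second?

down a major seventh

From Fb5 to Gbb4 is 7 letter names — a seventh of some quality.
Gbb4 to Fb5 is 11 semitones, which makes it a major seventh; the second version is lower, so the direction is down.
Checking another pair — Bb6 → Cb6 — gives the same interval.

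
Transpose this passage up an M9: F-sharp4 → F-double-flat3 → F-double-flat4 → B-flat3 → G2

G#5 Gbb4 Gbb5 C5 A3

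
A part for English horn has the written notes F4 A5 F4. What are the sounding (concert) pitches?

Bb3 D5 Bb3

Written C4 on the English horn sounds as F3, a perfect fifth lower; apply that shift to every note.
F4 becomes Bb3
A5 becomes D5
F4 becomes Bb3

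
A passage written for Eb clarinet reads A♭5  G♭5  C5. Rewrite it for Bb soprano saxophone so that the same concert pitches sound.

Db6 Cb6 F5

First find concert pitch: the Eb clarinet sounds a minor third above written, so A♭5 G♭5 C5 sounds Cb6 Bbb5 Eb5.
Then write for Bb soprano saxophone: it sounds a major second below written, so the part must be a major second above concert.
Cb6 → Db6
Bbb5 → Cb6
Eb5 → F5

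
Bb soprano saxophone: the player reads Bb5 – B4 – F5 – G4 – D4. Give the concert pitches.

Ab5 A4 Eb5 F4 C4

Written C4 on the Bb soprano saxophone sounds as Bb3, a major second lower; apply that shift to every note.
Bb5 to Ab5
B4 to A4
F5 to Eb5
G4 to F4
D4 to C4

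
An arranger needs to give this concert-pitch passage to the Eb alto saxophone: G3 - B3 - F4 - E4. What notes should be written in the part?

Written C4 sounds as Eb3 on the Eb alto saxophone, so concert pitches are written a major sixth up.
G3 to E4
B3 to G#4
F4 to D5
E4 to C#5

E4 G#4 D5 C#5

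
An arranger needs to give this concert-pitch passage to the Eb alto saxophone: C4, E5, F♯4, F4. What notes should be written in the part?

The Eb alto saxophone sounds a major sixth below written, so the written part must be a major sixth above concert — transpose each note up.
C4 becomes A4
E5 becomes C#6
F#4 becomes D#5
F4 becomes D5

A4 C#6 D#5 D5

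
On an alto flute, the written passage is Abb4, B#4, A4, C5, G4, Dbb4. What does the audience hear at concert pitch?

Ebb4 F##4 E4 G4 D4 Abb3

Written C4 on the alto flute sounds as G3, a perfect fourth lower; apply that shift to every note.
Abb4 gives Ebb4
B#4 gives F##4
A4 gives E4
C5 gives G4
G4 gives D4
Dbb4 gives Abb3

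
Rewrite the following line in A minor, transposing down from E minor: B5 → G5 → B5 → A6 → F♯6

E5 C5 E5 D6 B5

From E down to A is a perfect fifth; apply that to each pitch.
B5 becomes E5
G5 becomes C5
B5 becomes E5
A6 becomes D6
F#6 becomes B5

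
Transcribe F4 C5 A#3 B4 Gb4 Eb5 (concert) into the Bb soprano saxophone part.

G4 D5 B#3 C#5 Ab4 F5

The Bb soprano saxophone sounds a major second below written, so the written part must be a major second above concert — transpose each note up.
F4 -> G4
C5 -> D5
A#3 -> B#3
B4 -> C#5
Gb4 -> Ab4
Eb5 -> F5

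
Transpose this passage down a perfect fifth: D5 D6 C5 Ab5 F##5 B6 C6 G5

G4 G5 F4 Db5 B#4 E6 F5 C5

D5 → G4
D6 → G5
C5 → F4
Ab5 → Db5
F##5 → B#4
B6 → E6
C6 → F5
G5 → C5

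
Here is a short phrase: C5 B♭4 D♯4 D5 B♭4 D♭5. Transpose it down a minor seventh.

D4 C4 E#3 E4 C4 Eb4

C5 to D4
Bb4 to C4
D#4 to E#3
D5 to E4
Bb4 to C4
Db5 to Eb4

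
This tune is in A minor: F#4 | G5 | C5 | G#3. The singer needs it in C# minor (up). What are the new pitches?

From A up to C# is a major third; apply that to each pitch.
F#4 becomes A#4
G5 becomes B5
C5 becomes E5
G#3 becomes B#3

A#4 B5 E5 B#3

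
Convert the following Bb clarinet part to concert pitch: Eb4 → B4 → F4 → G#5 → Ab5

Written C4 on the Bb clarinet sounds as Bb3, a major second lower; apply that shift to every note.
Eb4 to Db4
B4 to A4
F4 to Eb4
G#5 to F#5
Ab5 to Gb5

Db4 A4 Eb4 F#5 Gb5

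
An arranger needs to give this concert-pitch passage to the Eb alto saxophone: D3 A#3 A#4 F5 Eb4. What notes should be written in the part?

Written C4 sounds as Eb3 on the Eb alto saxophone, so concert pitches are written a major sixth up.
D3 -> B3
A#3 -> F##4
A#4 -> F##5
F5 -> D6
Eb4 -> C5

B3 F##4 F##5 D6 C5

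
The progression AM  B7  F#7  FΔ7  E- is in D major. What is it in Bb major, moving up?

FM G7 D7 DbΔ7 C-

D major up to Bb major is a minor sixth; each chord root moves by that interval while the quality stays the same.
AM: root A up a minor sixth → F, giving FM.
B7: root B up a minor sixth → G, giving G7.
F#7: root F# up a minor sixth → D, giving D7.
FΔ7: root F up a minor sixth → Db, giving DbΔ7.
E-: root E up a minor sixth → C, giving C-.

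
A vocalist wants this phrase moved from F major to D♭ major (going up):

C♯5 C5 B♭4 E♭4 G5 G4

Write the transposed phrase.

A5 Ab5 Gb5 Cb5 Eb6 Eb5

From F up to D♭ is a minor sixth; apply that to each pitch.
C#5 → A5
C5 → Ab5
Bb4 → Gb5
Eb4 → Cb5
G5 → Eb6
G4 → Eb5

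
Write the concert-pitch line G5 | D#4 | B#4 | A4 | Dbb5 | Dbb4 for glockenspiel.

G3 D#2 B#2 A2 Dbb3 Dbb2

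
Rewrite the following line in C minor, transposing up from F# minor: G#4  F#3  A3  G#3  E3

D5 C4 Eb4 D4 Bb3

F# minor to C minor up is a diminished fifth, so every note moves up by that interval.
G#4 to D5
F#3 to C4
A3 to Eb4
G#3 to D4
E3 to Bb3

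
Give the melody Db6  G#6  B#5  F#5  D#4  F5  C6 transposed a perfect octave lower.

Db6 down a perfect octave is Db5.
A perfect octave down from G#6 gives G#5.
B#5: an octave down reaches B, and 12 semitones makes it B#4.
F#5 down a perfect octave is F#4.
A perfect octave down from D#4 gives D#3.
A perfect octave down from F5 gives F4.
C6: an octave down reaches C, and 12 semitones makes it C5.

Db5 G#5 B#4 F#4 D#3 F4 C5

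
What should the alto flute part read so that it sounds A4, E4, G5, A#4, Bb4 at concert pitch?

The alto flute sounds a perfect fourth below written, so the written part must be a perfect fourth above concert — transpose each note up.
A4 to D5
E4 to A4
G5 to C6
A#4 to D#5
Bb4 to Eb5

D5 A4 C6 D#5 Eb5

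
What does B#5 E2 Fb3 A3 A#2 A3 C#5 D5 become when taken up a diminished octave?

B6 Eb3 Fbb4 Ab4 A3 Ab4 C6 Db6

B#5 up a diminished octave is B6.
E2: an octave up reaches E, and 11 semitones makes it Eb3.
A diminished octave up from Fb3 gives Fbb4.
A diminished octave up from A3 gives Ab4.
A#2: an octave up reaches A, and 11 semitones makes it A3.
A3 up a diminished octave is Ab4.
A diminished octave up from C#5 gives C6.
A diminished octave up from D5 gives Db6.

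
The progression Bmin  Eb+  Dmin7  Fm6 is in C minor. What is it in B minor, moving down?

A#min D+ C#min7 Em6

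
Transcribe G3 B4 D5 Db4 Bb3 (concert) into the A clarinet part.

Written C4 sounds as A3 on the A clarinet, so concert pitches are written a minor third up.
G3 gives Bb3
B4 gives D5
D5 gives F5
Db4 gives Fb4
Bb3 gives Db4

Bb3 D5 F5 Fb4 Db4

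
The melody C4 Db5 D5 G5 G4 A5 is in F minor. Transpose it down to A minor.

E3 F4 F#4 B4 B3 C#5

F minor to A minor down is a minor sixth, so every note moves down by that interval.
C4 -> E3
Db5 -> F4
D5 -> F#4
G5 -> B4
G4 -> B3
A5 -> C#5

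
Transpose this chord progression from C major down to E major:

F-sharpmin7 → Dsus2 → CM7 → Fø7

C major down to E major is a minor sixth; each chord root moves by that interval while the quality stays the same.
F-sharpmin7: root F-sharp down a minor sixth → A#, giving A#min7.
Dsus2: root D down a minor sixth → F#, giving F#sus2.
CM7: root C down a minor sixth → E, giving EM7.
Fø7: root F down a minor sixth → A, giving Aø7.

A#min7 F#sus2 EM7 Aø7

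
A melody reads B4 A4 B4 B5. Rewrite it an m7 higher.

B4 gives A5
A4 gives G5
B4 gives A5
B5 gives A6

A5 G5 A5 A6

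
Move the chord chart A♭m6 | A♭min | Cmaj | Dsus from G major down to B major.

Cm6 Cmin Emaj F#sus

G major down to B major is a minor sixth; each chord root moves by that interval while the quality stays the same.
A♭m6: root A♭ down a minor sixth → C, giving Cm6.
A♭min: root A♭ down a minor sixth → C, giving Cmin.
Cmaj: root C down a minor sixth → E, giving Emaj.
Dsus: root D down a minor sixth → F#, giving F#sus.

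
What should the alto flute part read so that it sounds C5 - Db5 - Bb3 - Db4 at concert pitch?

F5 Gb5 Eb4 Gb4

The alto flute sounds a perfect fourth below written, so the written part must be a perfect fourth above concert — transpose each note up.
C5 becomes F5
Db5 becomes Gb5
Bb3 becomes Eb4
Db4 becomes Gb4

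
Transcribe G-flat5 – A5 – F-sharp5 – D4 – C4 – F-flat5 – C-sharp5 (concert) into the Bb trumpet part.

Ab5 B5 G#5 E4 D4 Gb5 D#5

Written C4 sounds as Bb3 on the Bb trumpet, so concert pitches are written a major second up.
Gb5 → Ab5
A5 → B5
F#5 → G#5
D4 → E4
C4 → D4
Fb5 → Gb5
C#5 → D#5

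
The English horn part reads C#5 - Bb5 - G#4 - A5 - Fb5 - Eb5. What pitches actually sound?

The English horn sounds a perfect fifth below written, so transpose each written note down a perfect fifth.
C#5 → F#4
Bb5 → Eb5
G#4 → C#4
A5 → D5
Fb5 → Bbb4
Eb5 → Ab4

F#4 Eb5 C#4 D5 Bbb4 Ab4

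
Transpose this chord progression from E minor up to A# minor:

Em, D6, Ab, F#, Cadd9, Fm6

A#m G#6 D B# F#add9 Bm6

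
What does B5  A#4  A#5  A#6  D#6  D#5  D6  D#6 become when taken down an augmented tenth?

Gb4 F3 F4 F5 Bb4 Bb3 Bbb4 Bb4

An augmented tenth down from B5 gives Gb4.
An augmented tenth down from A#4 gives F3.
An augmented tenth down from A#5 gives F4.
A#6 down an augmented tenth is F5.
D#6: a tenth down reaches B, and 17 semitones makes it Bb4.
D#5 down an augmented tenth is Bb3.
An augmented tenth down from D6 gives Bbb4.
An augmented tenth down from D#6 gives Bb4.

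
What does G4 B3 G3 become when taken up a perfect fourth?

G4 up a perfect fourth is C5.
B3: a fourth up reaches E, and 5 semitones makes it E4.
G3: a fourth up reaches C, and 5 semitones makes it C4.

C5 E4 C4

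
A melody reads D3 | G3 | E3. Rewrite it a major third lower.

D3 -> Bb2
G3 -> Eb3
E3 -> C3

Bb2 Eb3 C3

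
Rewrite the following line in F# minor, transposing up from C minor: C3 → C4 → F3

F#3 F#4 B3

C minor to F# minor up is an augmented fourth, so every note moves up by that interval.
C3 -> F#3
C4 -> F#4
F3 -> B3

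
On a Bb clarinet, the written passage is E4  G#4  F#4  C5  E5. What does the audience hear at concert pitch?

D4 F#4 E4 Bb4 D5

The Bb clarinet sounds a major second below written, so transpose each written note down a major second.
E4 -> D4
G#4 -> F#4
F#4 -> E4
C5 -> Bb4
E5 -> D5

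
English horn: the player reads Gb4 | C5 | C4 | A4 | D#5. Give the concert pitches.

Cb4 F4 F3 D4 G#4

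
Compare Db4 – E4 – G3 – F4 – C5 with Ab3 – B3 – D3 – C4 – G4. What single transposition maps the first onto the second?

From Db4 to Ab3 is 4 letter names — a fourth of some quality.
Ab3 to Db4 is 5 semitones, which makes it a perfect fourth; the second version is lower, so the direction is down.
Checking another pair — C5 → G4 — gives the same interval.

down a perfect fourth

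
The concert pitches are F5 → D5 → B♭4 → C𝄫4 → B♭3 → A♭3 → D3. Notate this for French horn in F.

The French horn in F sounds a perfect fifth below written, so the written part must be a perfect fifth above concert — transpose each note up.
F5 to C6
D5 to A5
Bb4 to F5
Cbb4 to Gbb4
Bb3 to F4
Ab3 to Eb4
D3 to A3

C6 A5 F5 Gbb4 F4 Eb4 A3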